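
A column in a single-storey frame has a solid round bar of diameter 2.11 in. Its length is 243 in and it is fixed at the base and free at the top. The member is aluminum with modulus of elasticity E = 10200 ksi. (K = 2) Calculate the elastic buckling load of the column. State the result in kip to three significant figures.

P_cr ≈ 0.415 kip

I = πd⁴/64 = π×2.11⁴/64 = 0.9730 in⁴
Effective length L_e = K·L = 2 × 243 = 486.0 in
P_cr = π²EI / L_e² = π² × 10200×10³ × 0.9730 / 486.0² = 414.7 lb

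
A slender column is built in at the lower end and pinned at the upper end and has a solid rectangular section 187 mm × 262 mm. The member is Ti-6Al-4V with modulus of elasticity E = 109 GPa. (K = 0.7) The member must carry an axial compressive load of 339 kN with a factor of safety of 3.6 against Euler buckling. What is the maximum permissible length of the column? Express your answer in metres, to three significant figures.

L_max ≈ 16.0 m

Buckling occurs about the weak axis: I_min = h·b³/12 with b = 187 mm (the shorter side).
I_min = 262×187³/12 = 1.428×10^8 mm⁴
I = 1.428×10^-4 m⁴
Required critical load P_cr = n·P = 3.6 × 339 = 1220 kN = 1.220×10^6 N
From P_cr = π²EI/(K·L)²:  L = (1/K)·√(π²EI/P_cr) = (1/0.7)·√(π²×1.09×10^11×1.428×10^-4/1.220×10^6)
L = 16.0 m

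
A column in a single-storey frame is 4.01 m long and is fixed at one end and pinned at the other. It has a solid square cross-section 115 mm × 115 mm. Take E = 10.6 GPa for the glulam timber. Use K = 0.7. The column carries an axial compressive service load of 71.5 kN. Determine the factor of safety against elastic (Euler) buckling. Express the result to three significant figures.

I = a⁴/12 = 115⁴/12 = 1.458×10^7 mm⁴
I = 1.458×10^7 mm⁴ = 1.458×10^-5 m⁴
Effective length L_e = K·L = 0.7 × 4.01 = 2.807 m
P_cr = π²EI / L_e² = π² × 10.6×10⁹ × 1.458×10^-5 / 2.807² = 1.935×10^5 N
Factor of safety n = P_cr / P = 193.52 / 71.5 = 2.71

n ≈ 2.71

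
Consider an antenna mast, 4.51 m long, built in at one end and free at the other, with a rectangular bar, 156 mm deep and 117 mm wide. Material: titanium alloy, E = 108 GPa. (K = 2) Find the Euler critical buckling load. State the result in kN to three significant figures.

P_cr ≈ 273 kN

Buckling occurs about the weak axis: I_min = h·b³/12 with b = 117 mm (the shorter side).
I_min = 156×117³/12 = 2.082×10^7 mm⁴
I = 2.082×10^7 mm⁴ = 2.082×10^-5 m⁴
Effective length L_e = K·L = 2 × 4.51 = 9.020 m
P_cr = π²EI / L_e² = π² × 108×10⁹ × 2.082×10^-5 / 9.020² = 2.728×10^5 N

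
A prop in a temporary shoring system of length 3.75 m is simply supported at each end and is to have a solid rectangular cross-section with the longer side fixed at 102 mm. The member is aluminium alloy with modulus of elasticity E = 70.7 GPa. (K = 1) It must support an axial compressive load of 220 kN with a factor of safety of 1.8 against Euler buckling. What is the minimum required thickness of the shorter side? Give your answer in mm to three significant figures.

Required P_cr = n·P = 1.8 × 220 = 396.0 kN
L_e = K·L = 1 × 3.75 = 3.750 m
Required I = P_cr·L_e²/(π²E) = 3.960×10^5 × 3.750² / (π² × 7.07×10^10) = 7.981×10^-6 m⁴
I_req = 7.981×10^6 mm⁴
Rectangle, weak axis: I_min = h·b³/12 with h = 102 mm fixed  ⇒  b = (12I/h)^(1/3) = 97.9 mm

b ≈ 97.9 mm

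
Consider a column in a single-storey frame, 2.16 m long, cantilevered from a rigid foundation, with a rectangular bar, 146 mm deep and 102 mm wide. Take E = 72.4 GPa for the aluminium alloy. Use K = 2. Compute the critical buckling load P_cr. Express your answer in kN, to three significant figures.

Buckling occurs about the weak axis: I_min = h·b³/12 with b = 102 mm (the shorter side).
I_min = 146×102³/12 = 1.291×10^7 mm⁴
I = 1.291×10^7 mm⁴ = 1.291×10^-5 m⁴
Effective length L_e = K·L = 2 × 2.16 = 4.320 m
P_cr = π²EI / L_e² = π² × 72.4×10⁹ × 1.291×10^-5 / 4.320² = 4.944×10^5 N

P_cr ≈ 494 kN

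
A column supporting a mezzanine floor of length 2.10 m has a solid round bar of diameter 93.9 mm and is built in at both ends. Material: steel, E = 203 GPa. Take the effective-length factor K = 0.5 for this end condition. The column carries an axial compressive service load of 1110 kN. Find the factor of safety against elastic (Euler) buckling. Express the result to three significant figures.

I = πd⁴/64 = π×93.9⁴/64 = 3.816×10^6 mm⁴
I = 3.816×10^6 mm⁴ = 3.816×10^-6 m⁴
Effective length L_e = K·L = 0.5 × 2.10 = 1.050 m
P_cr = π²EI / L_e² = π² × 203×10⁹ × 3.816×10^-6 / 1.050² = 6.935×10^6 N
Factor of safety n = P_cr / P = 6935.0 / 1110 = 6.25

n ≈ 6.25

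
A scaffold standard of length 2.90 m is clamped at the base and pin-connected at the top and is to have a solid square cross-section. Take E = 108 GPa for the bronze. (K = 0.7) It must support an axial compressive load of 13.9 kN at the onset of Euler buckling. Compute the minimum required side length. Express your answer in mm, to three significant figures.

L_e = K·L = 0.7 × 2.90 = 2.030 m
Required I = P_cr·L_e²/(π²E) = 1.390×10^4 × 2.030² / (π² × 1.08×10^11) = 5.374×10^-8 m⁴
I_req = 5.374×10^4 mm⁴
Solid square: I = a⁴/12  ⇒  a = (12I)^(1/4) = (12×5.374×10^4)^(1/4) = 28.3 mm

a ≈ 28.3 mm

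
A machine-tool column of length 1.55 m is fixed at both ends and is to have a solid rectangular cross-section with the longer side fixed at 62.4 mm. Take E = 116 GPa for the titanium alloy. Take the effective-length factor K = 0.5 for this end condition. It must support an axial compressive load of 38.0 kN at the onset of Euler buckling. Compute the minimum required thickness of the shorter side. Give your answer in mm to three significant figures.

b ≈ 15.7 mm

L_e = K·L = 0.5 × 1.55 = 0.7750 m
Required I = P_cr·L_e²/(π²E) = 3.800×10^4 × 0.7750² / (π² × 1.16×10^11) = 1.994×10^-8 m⁴
I_req = 1.994×10^4 mm⁴
Rectangle, weak axis: I_min = h·b³/12 with h = 62.4 mm fixed  ⇒  b = (12I/h)^(1/3) = 15.7 mm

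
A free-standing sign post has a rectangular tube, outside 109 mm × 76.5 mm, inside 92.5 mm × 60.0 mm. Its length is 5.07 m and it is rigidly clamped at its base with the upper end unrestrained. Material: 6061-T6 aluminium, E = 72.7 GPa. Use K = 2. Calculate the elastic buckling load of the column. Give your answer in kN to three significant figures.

Weak-axis I_min = (h_o·b_o³ − h_i·b_i³)/12 with b_o = 76.5, b_i = 60.00 mm (shorter outer/inner sides).
I_min = (109×76.5³ − 92.50×60.00³)/12 = 2.402×10^6 mm⁴
I = 2.402×10^6 mm⁴ = 2.402×10^-6 m⁴
Effective length L_e = K·L = 2 × 5.07 = 10.14 m
P_cr = π²EI / L_e² = π² × 72.7×10⁹ × 2.402×10^-6 / 10.14² = 1.676×10^4 N

P_cr ≈ 16.8 kN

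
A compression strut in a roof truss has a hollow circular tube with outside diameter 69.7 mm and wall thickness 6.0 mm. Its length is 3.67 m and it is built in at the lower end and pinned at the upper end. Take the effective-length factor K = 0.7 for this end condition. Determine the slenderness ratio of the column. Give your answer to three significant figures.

Inner diameter d_i = 69.7 − 2×6.0 = 57.70 mm
I = π(d_o⁴ − d_i⁴)/64 = π(69.7⁴ − 57.70⁴)/64 = 6.144×10^5 mm⁴
A = 1.201×10^3 mm²;  r_min = √(I/A) = √(6.144×10^5/1.201×10^3) = 22.62 mm
L_e = K·L = 0.7 × 3.67 m = 2.569 m = 2569.0 mm
λ = L_e / r_min = 2569.0 / 22.62 = 114

λ ≈ 114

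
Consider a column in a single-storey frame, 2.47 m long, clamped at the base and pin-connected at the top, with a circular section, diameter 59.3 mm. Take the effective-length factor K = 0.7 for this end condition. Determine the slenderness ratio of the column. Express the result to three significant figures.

I = πd⁴/64 = π×59.3⁴/64 = 6.070×10^5 mm⁴
A = 2.762×10^3 mm²;  r_min = √(I/A) = √(6.070×10^5/2.762×10^3) = 14.82 mm
L_e = K·L = 0.7 × 2.47 m = 1.729 m = 1729.0 mm
λ = L_e / r_min = 1729.0 / 14.82 = 117

λ ≈ 117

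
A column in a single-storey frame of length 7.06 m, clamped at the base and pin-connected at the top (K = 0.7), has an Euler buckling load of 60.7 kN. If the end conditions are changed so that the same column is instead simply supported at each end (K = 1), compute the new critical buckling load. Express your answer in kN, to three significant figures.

P_cr ∝ 1/K², so P_cr,new = P_cr,old × (K_old/K_new)² = 60.7 × (0.7/1)²
= 60.7 × 0.4900 = 29.7 kN

P_cr ≈ 29.7 kN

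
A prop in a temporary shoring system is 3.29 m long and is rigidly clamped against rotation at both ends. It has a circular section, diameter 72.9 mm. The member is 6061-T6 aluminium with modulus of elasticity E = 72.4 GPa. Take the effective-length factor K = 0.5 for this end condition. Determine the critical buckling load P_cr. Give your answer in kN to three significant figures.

I = πd⁴/64 = π×72.9⁴/64 = 1.386×10^6 mm⁴
I = 1.386×10^6 mm⁴ = 1.386×10^-6 m⁴
Effective length L_e = K·L = 0.5 × 3.29 = 1.645 m
P_cr = π²EI / L_e² = π² × 72.4×10⁹ × 1.386×10^-6 / 1.645² = 3.661×10^5 N

P_cr ≈ 366 kN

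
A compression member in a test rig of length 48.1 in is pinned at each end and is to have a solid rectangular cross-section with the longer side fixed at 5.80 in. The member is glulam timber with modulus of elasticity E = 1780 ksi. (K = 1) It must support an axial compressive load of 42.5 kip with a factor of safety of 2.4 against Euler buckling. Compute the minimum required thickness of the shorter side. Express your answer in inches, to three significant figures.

b ≈ 3.03 in

Required P_cr = n·P = 2.4 × 42.5 = 102.0 kip
L_e = K·L = 1 × 48.1 = 48.10 in
Required I = P_cr·L_e²/(π²E) = 1.020×10^5 × 48.10² / (π² × 1.78×10^6) = 13.43 in⁴
Rectangle, weak axis: I_min = h·b³/12 with h = 5.80 in fixed  ⇒  b = (12I/h)^(1/3) = 3.03 in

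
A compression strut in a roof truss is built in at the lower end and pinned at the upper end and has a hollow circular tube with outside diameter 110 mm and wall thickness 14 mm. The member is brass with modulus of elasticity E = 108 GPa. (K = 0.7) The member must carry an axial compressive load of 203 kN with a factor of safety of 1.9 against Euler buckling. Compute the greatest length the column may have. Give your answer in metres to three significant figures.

L_max ≈ 5.29 m

Inner diameter d_i = 110 − 2×14 = 82.00 mm
I = π(d_o⁴ − d_i⁴)/64 = π(110⁴ − 82.00⁴)/64 = 4.968×10^6 mm⁴
I = 4.968×10^-6 m⁴
Required critical load P_cr = n·P = 1.9 × 203 = 385.7 kN = 3.857×10^5 N
From P_cr = π²EI/(K·L)²:  L = (1/K)·√(π²EI/P_cr) = (1/0.7)·√(π²×1.08×10^11×4.968×10^-6/3.857×10^5)
L = 5.29 m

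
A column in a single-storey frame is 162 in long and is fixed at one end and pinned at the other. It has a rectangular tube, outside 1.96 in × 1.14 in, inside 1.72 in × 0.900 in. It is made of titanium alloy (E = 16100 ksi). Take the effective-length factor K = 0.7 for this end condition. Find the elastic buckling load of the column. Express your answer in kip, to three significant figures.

P_cr ≈ 1.70 kip

Weak-axis I_min = (h_o·b_o³ − h_i·b_i³)/12 with b_o = 1.14, b_i = 0.9000 in (shorter outer/inner sides).
I_min = (1.96×1.14³ − 1.720×0.9000³)/12 = 0.1375 in⁴
Effective length L_e = K·L = 0.7 × 162 = 113.4 in
P_cr = π²EI / L_e² = π² × 16100×10³ × 0.1375 / 113.4² = 1.699×10^3 lb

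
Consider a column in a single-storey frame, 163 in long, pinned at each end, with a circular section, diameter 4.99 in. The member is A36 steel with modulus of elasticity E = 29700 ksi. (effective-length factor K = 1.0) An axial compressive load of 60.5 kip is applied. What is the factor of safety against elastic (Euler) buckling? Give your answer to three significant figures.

n ≈ 5.55

I = πd⁴/64 = π×4.99⁴/64 = 30.43 in⁴
Effective length L_e = K·L = 1 × 163 = 163.0 in
P_cr = π²EI / L_e² = π² × 29700×10³ × 30.43 / 163.0² = 3.358×10^5 lb
Factor of safety n = P_cr / P = 335.78 / 60.5 = 5.55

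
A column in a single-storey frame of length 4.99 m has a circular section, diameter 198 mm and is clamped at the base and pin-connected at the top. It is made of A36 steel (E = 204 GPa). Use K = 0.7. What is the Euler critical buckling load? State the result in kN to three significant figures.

I = πd⁴/64 = π×198⁴/64 = 7.545×10^7 mm⁴
I = 7.545×10^7 mm⁴ = 7.545×10^-5 m⁴
Effective length L_e = K·L = 0.7 × 4.99 = 3.493 m
P_cr = π²EI / L_e² = π² × 204×10⁹ × 7.545×10^-5 / 3.493² = 1.245×10^7 N

P_cr ≈ 12400 kN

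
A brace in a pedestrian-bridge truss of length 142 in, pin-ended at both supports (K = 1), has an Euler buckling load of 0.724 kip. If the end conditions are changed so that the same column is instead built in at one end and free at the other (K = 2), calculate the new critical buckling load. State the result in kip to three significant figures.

P_cr ∝ 1/K², so P_cr,new = P_cr,old × (K_old/K_new)² = 0.724 × (1/2)²
= 0.724 × 0.2500 = 0.181 kip

P_cr ≈ 0.181 kip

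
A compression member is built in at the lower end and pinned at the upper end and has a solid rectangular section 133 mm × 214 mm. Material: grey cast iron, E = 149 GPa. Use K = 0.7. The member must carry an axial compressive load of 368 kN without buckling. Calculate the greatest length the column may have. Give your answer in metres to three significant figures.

L_max ≈ 18.5 m

Buckling occurs about the weak axis: I_min = h·b³/12 with b = 133 mm (the shorter side).
I_min = 214×133³/12 = 4.196×10^7 mm⁴
I = 4.196×10^-5 m⁴
At the buckling limit P_cr = P = 3.680×10^5 N
From P_cr = π²EI/(K·L)²:  L = (1/K)·√(π²EI/P_cr) = (1/0.7)·√(π²×1.49×10^11×4.196×10^-5/3.680×10^5)
L = 18.5 m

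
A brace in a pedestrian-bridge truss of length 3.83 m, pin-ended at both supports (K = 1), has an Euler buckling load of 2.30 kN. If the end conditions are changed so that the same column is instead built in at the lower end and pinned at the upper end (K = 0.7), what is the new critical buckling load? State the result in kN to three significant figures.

P_cr ≈ 4.69 kN

P_cr ∝ 1/K², so P_cr,new = P_cr,old × (K_old/K_new)² = 2.30 × (1/0.7)²
= 2.30 × 2.041 = 4.69 kN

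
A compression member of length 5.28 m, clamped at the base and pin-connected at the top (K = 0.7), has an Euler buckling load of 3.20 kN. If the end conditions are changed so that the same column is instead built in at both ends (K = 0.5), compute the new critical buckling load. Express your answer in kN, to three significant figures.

P_cr ∝ 1/K², so P_cr,new = P_cr,old × (K_old/K_new)² = 3.20 × (0.7/0.5)²
= 3.20 × 1.960 = 6.27 kN

P_cr ≈ 6.27 kN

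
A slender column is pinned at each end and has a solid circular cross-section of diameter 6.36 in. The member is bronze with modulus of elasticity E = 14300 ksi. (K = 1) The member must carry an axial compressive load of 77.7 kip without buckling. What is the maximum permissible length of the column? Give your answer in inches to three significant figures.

L_max ≈ 382 in

I = πd⁴/64 = π×6.36⁴/64 = 80.32 in⁴
At the buckling limit P_cr = P = 7.770×10^4 lb
From P_cr = π²EI/(K·L)²:  L = (1/K)·√(π²EI/P_cr) = (1/1)·√(π²×1.43×10^7×80.32/7.770×10^4)
L = 382 in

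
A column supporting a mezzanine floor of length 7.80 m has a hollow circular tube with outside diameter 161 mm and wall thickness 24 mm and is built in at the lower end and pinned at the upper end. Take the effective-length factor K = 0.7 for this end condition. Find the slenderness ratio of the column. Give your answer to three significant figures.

Inner diameter d_i = 161 − 2×24 = 113.0 mm
I = π(d_o⁴ − d_i⁴)/64 = π(161⁴ − 113.0⁴)/64 = 2.498×10^7 mm⁴
A = 1.033×10^4 mm²;  r_min = √(I/A) = √(2.498×10^7/1.033×10^4) = 49.17 mm
L_e = K·L = 0.7 × 7.80 m = 5.460 m = 5460.0 mm
λ = L_e / r_min = 5460.0 / 49.17 = 111

λ ≈ 111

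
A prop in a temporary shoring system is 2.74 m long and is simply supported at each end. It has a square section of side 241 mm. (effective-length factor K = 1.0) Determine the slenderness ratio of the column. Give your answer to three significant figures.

λ ≈ 39.4

I = a⁴/12 = 241⁴/12 = 2.811×10^8 mm⁴
A = 5.808×10^4 mm²;  r_min = √(I/A) = √(2.811×10^8/5.808×10^4) = 69.57 mm
L_e = K·L = 1 × 2.74 m = 2.740 m = 2740.0 mm
λ = L_e / r_min = 2740.0 / 69.57 = 39.4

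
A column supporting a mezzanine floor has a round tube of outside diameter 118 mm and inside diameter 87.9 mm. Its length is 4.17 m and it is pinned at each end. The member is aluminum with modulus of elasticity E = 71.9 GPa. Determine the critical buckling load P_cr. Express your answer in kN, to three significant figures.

P_cr ≈ 269 kN

d_o = 118 mm, d_i = 87.9 mm
I = π(d_o⁴ − d_i⁴)/64 = π(118⁴ − 87.90⁴)/64 = 6.587×10^6 mm⁴
I = 6.587×10^6 mm⁴ = 6.587×10^-6 m⁴
Effective length L_e = K·L = 1 × 4.17 = 4.170 m
P_cr = π²EI / L_e² = π² × 71.9×10⁹ × 6.587×10^-6 / 4.170² = 2.688×10^5 N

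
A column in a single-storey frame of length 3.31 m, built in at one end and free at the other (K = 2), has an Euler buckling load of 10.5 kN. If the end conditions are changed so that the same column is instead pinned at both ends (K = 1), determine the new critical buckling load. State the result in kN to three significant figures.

P_cr ≈ 42.0 kN

P_cr ∝ 1/K², so P_cr,new = P_cr,old × (K_old/K_new)² = 10.5 × (2/1)²
= 10.5 × 4.000 = 42.0 kN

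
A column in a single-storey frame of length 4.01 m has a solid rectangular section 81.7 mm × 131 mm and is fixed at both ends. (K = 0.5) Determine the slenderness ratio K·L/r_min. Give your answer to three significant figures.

For a rectangle r_min = b/√12 = 81.7/√12 = 23.58 mm
L_e = K·L = 0.5 × 4.01 m = 2.005 m = 2005.0 mm
λ = L_e / r_min = 2005.0 / 23.58 = 85.0

λ ≈ 85.0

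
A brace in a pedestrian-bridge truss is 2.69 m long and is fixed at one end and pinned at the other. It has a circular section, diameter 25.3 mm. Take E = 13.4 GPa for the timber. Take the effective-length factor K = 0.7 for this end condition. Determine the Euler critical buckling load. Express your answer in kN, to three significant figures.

P_cr ≈ 0.750 kN

I = πd⁴/64 = π×25.3⁴/64 = 2.011×10^4 mm⁴
I = 2.011×10^4 mm⁴ = 2.011×10^-8 m⁴
Effective length L_e = K·L = 0.7 × 2.69 = 1.883 m
P_cr = π²EI / L_e² = π² × 13.4×10⁹ × 2.011×10^-8 / 1.883² = 750.2 N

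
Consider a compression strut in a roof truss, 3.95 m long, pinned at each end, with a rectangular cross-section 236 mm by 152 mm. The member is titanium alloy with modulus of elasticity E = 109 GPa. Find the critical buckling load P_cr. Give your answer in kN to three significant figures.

P_cr ≈ 4760 kN

Buckling occurs about the weak axis: I_min = h·b³/12 with b = 152 mm (the shorter side).
I_min = 236×152³/12 = 6.907×10^7 mm⁴
I = 6.907×10^7 mm⁴ = 6.907×10^-5 m⁴
Effective length L_e = K·L = 1 × 3.95 = 3.950 m
P_cr = π²EI / L_e² = π² × 109×10⁹ × 6.907×10^-5 / 3.950² = 4.762×10^6 N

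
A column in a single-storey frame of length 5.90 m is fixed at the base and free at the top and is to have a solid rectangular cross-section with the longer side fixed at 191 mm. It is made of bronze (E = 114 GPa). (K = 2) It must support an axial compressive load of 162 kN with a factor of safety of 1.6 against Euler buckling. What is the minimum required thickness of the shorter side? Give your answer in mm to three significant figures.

b ≈ 126 mm

Required P_cr = n·P = 1.6 × 162 = 259.2 kN
L_e = K·L = 2 × 5.90 = 11.80 m
Required I = P_cr·L_e²/(π²E) = 2.592×10^5 × 11.80² / (π² × 1.14×10^11) = 3.208×10^-5 m⁴
I_req = 3.208×10^7 mm⁴
Rectangle, weak axis: I_min = h·b³/12 with h = 191 mm fixed  ⇒  b = (12I/h)^(1/3) = 126 mm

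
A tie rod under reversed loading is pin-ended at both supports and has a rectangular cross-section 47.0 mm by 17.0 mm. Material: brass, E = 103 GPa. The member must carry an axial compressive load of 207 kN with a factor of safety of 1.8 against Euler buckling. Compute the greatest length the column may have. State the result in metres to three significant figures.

Buckling occurs about the weak axis: I_min = h·b³/12 with b = 17.0 mm (the shorter side).
I_min = 47.0×17.0³/12 = 1.924×10^4 mm⁴
I = 1.924×10^-8 m⁴
Required critical load P_cr = n·P = 1.8 × 207 = 372.6 kN = 3.726×10^5 N
From P_cr = π²EI/(K·L)²:  L = (1/K)·√(π²EI/P_cr) = (1/1)·√(π²×1.03×10^11×1.924×10^-8/3.726×10^5)
L = 0.229 m

L_max ≈ 0.229 m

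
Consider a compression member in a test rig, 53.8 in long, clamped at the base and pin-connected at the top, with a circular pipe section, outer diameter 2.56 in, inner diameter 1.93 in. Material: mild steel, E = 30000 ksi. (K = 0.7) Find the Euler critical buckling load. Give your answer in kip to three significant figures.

d_o = 2.56 in, d_i = 1.93 in
I = π(d_o⁴ − d_i⁴)/64 = π(2.56⁴ − 1.930⁴)/64 = 1.427 in⁴
Effective length L_e = K·L = 0.7 × 53.8 = 37.66 in
P_cr = π²EI / L_e² = π² × 30000×10³ × 1.427 / 37.66² = 2.980×10^5 lb

P_cr ≈ 298 kip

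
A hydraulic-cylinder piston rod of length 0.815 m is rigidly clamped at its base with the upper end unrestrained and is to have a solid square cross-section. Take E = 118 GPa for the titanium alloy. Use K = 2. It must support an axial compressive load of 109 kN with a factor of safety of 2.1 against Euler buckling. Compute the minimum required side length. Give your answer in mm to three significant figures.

a ≈ 50.0 mm

Required P_cr = n·P = 2.1 × 109 = 228.9 kN
L_e = K·L = 2 × 0.815 = 1.630 m
Required I = P_cr·L_e²/(π²E) = 2.289×10^5 × 1.630² / (π² × 1.18×10^11) = 5.222×10^-7 m⁴
I_req = 5.222×10^5 mm⁴
Solid square: I = a⁴/12  ⇒  a = (12I)^(1/4) = (12×5.222×10^5)^(1/4) = 50.0 mm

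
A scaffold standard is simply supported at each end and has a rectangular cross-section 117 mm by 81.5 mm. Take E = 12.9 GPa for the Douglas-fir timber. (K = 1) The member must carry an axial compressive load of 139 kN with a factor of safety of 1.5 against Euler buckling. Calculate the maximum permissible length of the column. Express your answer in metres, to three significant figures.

Buckling occurs about the weak axis: I_min = h·b³/12 with b = 81.5 mm (the shorter side).
I_min = 117×81.5³/12 = 5.278×10^6 mm⁴
I = 5.278×10^-6 m⁴
Required critical load P_cr = n·P = 1.5 × 139 = 208.5 kN = 2.085×10^5 N
From P_cr = π²EI/(K·L)²:  L = (1/K)·√(π²EI/P_cr) = (1/1)·√(π²×1.29×10^10×5.278×10^-6/2.085×10^5)
L = 1.80 m

L_max ≈ 1.80 m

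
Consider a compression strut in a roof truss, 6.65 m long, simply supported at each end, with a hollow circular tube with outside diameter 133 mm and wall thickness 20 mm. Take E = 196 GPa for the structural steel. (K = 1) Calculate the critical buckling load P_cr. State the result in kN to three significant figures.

Inner diameter d_i = 133 − 2×20 = 93.00 mm
I = π(d_o⁴ − d_i⁴)/64 = π(133⁴ − 93.00⁴)/64 = 1.169×10^7 mm⁴
I = 1.169×10^7 mm⁴ = 1.169×10^-5 m⁴
Effective length L_e = K·L = 1 × 6.65 = 6.650 m
P_cr = π²EI / L_e² = π² × 196×10⁹ × 1.169×10^-5 / 6.650² = 5.113×10^5 N

P_cr ≈ 511 kN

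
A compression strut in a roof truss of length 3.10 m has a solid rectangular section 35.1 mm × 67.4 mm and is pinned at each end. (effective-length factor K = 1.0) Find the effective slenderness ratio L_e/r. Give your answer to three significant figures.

λ ≈ 306

For a rectangle r_min = b/√12 = 35.1/√12 = 10.13 mm
L_e = K·L = 1 × 3.10 m = 3.100 m = 3100.0 mm
λ = L_e / r_min = 3100.0 / 10.13 = 306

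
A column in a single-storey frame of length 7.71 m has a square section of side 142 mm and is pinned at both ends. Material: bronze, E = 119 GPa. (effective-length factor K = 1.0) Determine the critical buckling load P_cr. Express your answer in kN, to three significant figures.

P_cr ≈ 669 kN

I = a⁴/12 = 142⁴/12 = 3.388×10^7 mm⁴
I = 3.388×10^7 mm⁴ = 3.388×10^-5 m⁴
Effective length L_e = K·L = 1 × 7.71 = 7.710 m
P_cr = π²EI / L_e² = π² × 119×10⁹ × 3.388×10^-5 / 7.710² = 6.694×10^5 N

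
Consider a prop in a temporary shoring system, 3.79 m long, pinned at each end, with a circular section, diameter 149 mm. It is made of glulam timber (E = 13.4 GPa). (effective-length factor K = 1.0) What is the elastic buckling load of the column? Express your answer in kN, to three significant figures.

I = πd⁴/64 = π×149⁴/64 = 2.419×10^7 mm⁴
I = 2.419×10^7 mm⁴ = 2.419×10^-5 m⁴
Effective length L_e = K·L = 1 × 3.79 = 3.790 m
P_cr = π²EI / L_e² = π² × 13.4×10⁹ × 2.419×10^-5 / 3.790² = 2.228×10^5 N

P_cr ≈ 223 kN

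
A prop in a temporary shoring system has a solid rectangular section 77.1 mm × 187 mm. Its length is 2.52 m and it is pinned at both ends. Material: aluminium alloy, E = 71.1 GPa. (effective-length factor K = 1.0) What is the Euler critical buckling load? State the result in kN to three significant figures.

P_cr ≈ 789 kN

Buckling occurs about the weak axis: I_min = h·b³/12 with b = 77.1 mm (the shorter side).
I_min = 187×77.1³/12 = 7.142×10^6 mm⁴
I = 7.142×10^6 mm⁴ = 7.142×10^-6 m⁴
Effective length L_e = K·L = 1 × 2.52 = 2.520 m
P_cr = π²EI / L_e² = π² × 71.1×10⁹ × 7.142×10^-6 / 2.520² = 7.892×10^5 N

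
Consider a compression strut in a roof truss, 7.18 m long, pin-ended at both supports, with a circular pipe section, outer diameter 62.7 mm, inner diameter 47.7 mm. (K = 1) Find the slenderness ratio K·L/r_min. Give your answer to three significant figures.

d_o = 62.7 mm, d_i = 47.7 mm
I = π(d_o⁴ − d_i⁴)/64 = π(62.7⁴ − 47.70⁴)/64 = 5.045×10^5 mm⁴
A = 1.301×10^3 mm²;  r_min = √(I/A) = √(5.045×10^5/1.301×10^3) = 19.70 mm
L_e = K·L = 1 × 7.18 m = 7.180 m = 7180.0 mm
λ = L_e / r_min = 7180.0 / 19.70 = 365

λ ≈ 365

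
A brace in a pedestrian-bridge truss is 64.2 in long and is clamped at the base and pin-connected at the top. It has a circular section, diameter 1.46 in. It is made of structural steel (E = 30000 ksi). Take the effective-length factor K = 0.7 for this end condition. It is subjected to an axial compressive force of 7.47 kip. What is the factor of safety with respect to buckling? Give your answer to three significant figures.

I = πd⁴/64 = π×1.46⁴/64 = 0.2230 in⁴
Effective length L_e = K·L = 0.7 × 64.2 = 44.94 in
P_cr = π²EI / L_e² = π² × 30000×10³ × 0.2230 / 44.94² = 3.270×10^4 lb
Factor of safety n = P_cr / P = 32.699 / 7.47 = 4.38

n ≈ 4.38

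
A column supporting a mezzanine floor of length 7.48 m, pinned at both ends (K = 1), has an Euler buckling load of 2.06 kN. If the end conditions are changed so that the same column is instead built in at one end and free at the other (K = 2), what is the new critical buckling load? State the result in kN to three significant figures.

P_cr ≈ 0.515 kN

P_cr ∝ 1/K², so P_cr,new = P_cr,old × (K_old/K_new)² = 2.06 × (1/2)²
= 2.06 × 0.2500 = 0.515 kN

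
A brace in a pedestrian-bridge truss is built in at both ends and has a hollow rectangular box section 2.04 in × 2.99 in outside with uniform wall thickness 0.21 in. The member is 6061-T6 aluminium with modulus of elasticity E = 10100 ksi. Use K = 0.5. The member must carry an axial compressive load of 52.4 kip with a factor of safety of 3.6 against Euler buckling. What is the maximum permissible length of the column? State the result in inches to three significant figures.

L_max ≈ 50.5 in

Inner dimensions: h_i = 2.99 − 2×0.21 = 2.570 in, b_i = 2.04 − 2×0.21 = 1.620 in
Weak-axis I_min = (h_o·b_o³ − h_i·b_i³)/12 with b_o = 2.04, b_i = 1.620 in (shorter outer/inner sides).
I_min = (2.99×2.04³ − 2.570×1.620³)/12 = 1.205 in⁴
Required critical load P_cr = n·P = 3.6 × 52.4 = 188.6 kip = 1.886×10^5 lb
From P_cr = π²EI/(K·L)²:  L = (1/K)·√(π²EI/P_cr) = (1/0.5)·√(π²×1.01×10^7×1.205/1.886×10^5)
L = 50.5 in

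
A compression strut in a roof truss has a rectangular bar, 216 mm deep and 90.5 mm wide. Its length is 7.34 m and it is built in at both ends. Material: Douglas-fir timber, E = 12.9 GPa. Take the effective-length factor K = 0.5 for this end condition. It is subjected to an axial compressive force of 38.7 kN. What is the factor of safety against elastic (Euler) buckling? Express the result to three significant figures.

Buckling occurs about the weak axis: I_min = h·b³/12 with b = 90.5 mm (the shorter side).
I_min = 216×90.5³/12 = 1.334×10^7 mm⁴
I = 1.334×10^7 mm⁴ = 1.334×10^-5 m⁴
Effective length L_e = K·L = 0.5 × 7.34 = 3.670 m
P_cr = π²EI / L_e² = π² × 12.9×10⁹ × 1.334×10^-5 / 3.670² = 1.261×10^5 N
Factor of safety n = P_cr / P = 126.12 / 38.7 = 3.26

n ≈ 3.26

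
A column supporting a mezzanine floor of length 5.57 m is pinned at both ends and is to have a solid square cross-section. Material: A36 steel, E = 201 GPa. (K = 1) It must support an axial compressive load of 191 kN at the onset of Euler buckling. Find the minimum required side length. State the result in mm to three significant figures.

a ≈ 77.4 mm

L_e = K·L = 1 × 5.57 = 5.570 m
Required I = P_cr·L_e²/(π²E) = 1.910×10^5 × 5.570² / (π² × 2.01×10^11) = 2.987×10^-6 m⁴
I_req = 2.987×10^6 mm⁴
Solid square: I = a⁴/12  ⇒  a = (12I)^(1/4) = (12×2.987×10^6)^(1/4) = 77.4 mm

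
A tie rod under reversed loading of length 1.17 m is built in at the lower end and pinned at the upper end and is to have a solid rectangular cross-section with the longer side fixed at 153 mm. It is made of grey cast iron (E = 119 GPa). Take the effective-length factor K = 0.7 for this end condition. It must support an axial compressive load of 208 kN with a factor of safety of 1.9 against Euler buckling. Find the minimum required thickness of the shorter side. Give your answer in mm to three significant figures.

b ≈ 26.1 mm

Required P_cr = n·P = 1.9 × 208 = 395.2 kN
L_e = K·L = 0.7 × 1.17 = 0.8190 m
Required I = P_cr·L_e²/(π²E) = 3.952×10^5 × 0.8190² / (π² × 1.19×10^11) = 2.257×10^-7 m⁴
I_req = 2.257×10^5 mm⁴
Rectangle, weak axis: I_min = h·b³/12 with h = 153 mm fixed  ⇒  b = (12I/h)^(1/3) = 26.1 mm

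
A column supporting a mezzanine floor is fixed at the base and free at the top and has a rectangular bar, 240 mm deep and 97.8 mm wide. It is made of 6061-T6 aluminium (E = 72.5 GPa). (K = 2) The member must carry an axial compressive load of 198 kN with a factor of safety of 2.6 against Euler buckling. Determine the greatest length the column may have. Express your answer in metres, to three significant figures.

Buckling occurs about the weak axis: I_min = h·b³/12 with b = 97.8 mm (the shorter side).
I_min = 240×97.8³/12 = 1.871×10^7 mm⁴
I = 1.871×10^-5 m⁴
Required critical load P_cr = n·P = 2.6 × 198 = 514.8 kN = 5.148×10^5 N
From P_cr = π²EI/(K·L)²:  L = (1/K)·√(π²EI/P_cr) = (1/2)·√(π²×7.25×10^10×1.871×10^-5/5.148×10^5)
L = 2.55 m

L_max ≈ 2.55 m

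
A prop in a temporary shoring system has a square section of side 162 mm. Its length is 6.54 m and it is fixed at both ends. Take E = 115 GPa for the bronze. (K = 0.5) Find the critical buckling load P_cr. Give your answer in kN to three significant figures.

I = a⁴/12 = 162⁴/12 = 5.740×10^7 mm⁴
I = 5.740×10^7 mm⁴ = 5.740×10^-5 m⁴
Effective length L_e = K·L = 0.5 × 6.54 = 3.270 m
P_cr = π²EI / L_e² = π² × 115×10⁹ × 5.740×10^-5 / 3.270² = 6.092×10^6 N

P_cr ≈ 6090 kN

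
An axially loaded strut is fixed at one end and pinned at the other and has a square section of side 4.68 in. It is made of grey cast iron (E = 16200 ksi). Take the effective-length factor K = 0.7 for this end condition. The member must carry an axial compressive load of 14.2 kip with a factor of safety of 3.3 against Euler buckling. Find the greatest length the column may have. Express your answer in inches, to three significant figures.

I = a⁴/12 = 4.68⁴/12 = 39.98 in⁴
Required critical load P_cr = n·P = 3.3 × 14.2 = 46.86 kip = 4.686×10^4 lb
From P_cr = π²EI/(K·L)²:  L = (1/K)·√(π²EI/P_cr) = (1/0.7)·√(π²×1.62×10^7×39.98/4.686×10^4)
L = 528 in

L_max ≈ 528 in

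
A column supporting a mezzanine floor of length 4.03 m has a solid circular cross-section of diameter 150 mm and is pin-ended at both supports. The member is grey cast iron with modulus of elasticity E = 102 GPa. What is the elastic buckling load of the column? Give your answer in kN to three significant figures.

I = πd⁴/64 = π×150⁴/64 = 2.485×10^7 mm⁴
I = 2.485×10^7 mm⁴ = 2.485×10^-5 m⁴
Effective length L_e = K·L = 1 × 4.03 = 4.030 m
P_cr = π²EI / L_e² = π² × 102×10⁹ × 2.485×10^-5 / 4.030² = 1.540×10^6 N

P_cr ≈ 1540 kN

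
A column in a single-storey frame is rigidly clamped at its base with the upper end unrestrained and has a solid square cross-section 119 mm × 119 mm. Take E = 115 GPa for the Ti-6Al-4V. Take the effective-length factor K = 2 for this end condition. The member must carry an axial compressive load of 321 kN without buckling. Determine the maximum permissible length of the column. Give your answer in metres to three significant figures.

I = a⁴/12 = 119⁴/12 = 1.671×10^7 mm⁴
I = 1.671×10^-5 m⁴
At the buckling limit P_cr = P = 3.210×10^5 N
From P_cr = π²EI/(K·L)²:  L = (1/K)·√(π²EI/P_cr) = (1/2)·√(π²×1.15×10^11×1.671×10^-5/3.210×10^5)
L = 3.84 m

L_max ≈ 3.84 m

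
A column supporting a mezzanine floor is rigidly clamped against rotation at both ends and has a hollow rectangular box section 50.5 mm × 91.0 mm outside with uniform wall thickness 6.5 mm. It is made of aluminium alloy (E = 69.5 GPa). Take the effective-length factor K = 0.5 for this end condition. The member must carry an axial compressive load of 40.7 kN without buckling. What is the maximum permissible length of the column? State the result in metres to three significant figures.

L_max ≈ 6.54 m

Inner dimensions: h_i = 91.0 − 2×6.5 = 78.00 mm, b_i = 50.5 − 2×6.5 = 37.50 mm
Weak-axis I_min = (h_o·b_o³ − h_i·b_i³)/12 with b_o = 50.5, b_i = 37.50 mm (shorter outer/inner sides).
I_min = (91.0×50.5³ − 78.00×37.50³)/12 = 6.339×10^5 mm⁴
I = 6.339×10^-7 m⁴
At the buckling limit P_cr = P = 4.070×10^4 N
From P_cr = π²EI/(K·L)²:  L = (1/K)·√(π²EI/P_cr) = (1/0.5)·√(π²×6.95×10^10×6.339×10^-7/4.070×10^4)
L = 6.54 m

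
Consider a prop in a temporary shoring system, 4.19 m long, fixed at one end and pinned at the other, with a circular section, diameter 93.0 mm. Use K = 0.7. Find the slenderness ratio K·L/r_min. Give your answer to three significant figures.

λ ≈ 126

For a solid circle r = d/4 = 93.0/4 = 23.25 mm
L_e = K·L = 0.7 × 4.19 m = 2.933 m = 2933.0 mm
λ = L_e / r_min = 2933.0 / 23.25 = 126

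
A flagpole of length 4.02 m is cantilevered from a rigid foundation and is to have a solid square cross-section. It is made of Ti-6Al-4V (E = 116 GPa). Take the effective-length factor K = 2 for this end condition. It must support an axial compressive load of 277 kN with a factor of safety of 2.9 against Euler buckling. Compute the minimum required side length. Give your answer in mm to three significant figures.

Required P_cr = n·P = 2.9 × 277 = 803.3 kN
L_e = K·L = 2 × 4.02 = 8.040 m
Required I = P_cr·L_e²/(π²E) = 8.033×10^5 × 8.040² / (π² × 1.16×10^11) = 4.536×10^-5 m⁴
I_req = 4.536×10^7 mm⁴
Solid square: I = a⁴/12  ⇒  a = (12I)^(1/4) = (12×4.536×10^7)^(1/4) = 153 mm

a ≈ 153 mm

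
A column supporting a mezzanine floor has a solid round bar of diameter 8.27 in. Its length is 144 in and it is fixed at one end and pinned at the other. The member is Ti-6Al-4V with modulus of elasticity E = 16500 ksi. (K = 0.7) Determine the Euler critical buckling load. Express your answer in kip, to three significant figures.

P_cr ≈ 3680 kip

I = πd⁴/64 = π×8.27⁴/64 = 229.6 in⁴
Effective length L_e = K·L = 0.7 × 144 = 100.8 in
P_cr = π²EI / L_e² = π² × 16500×10³ × 229.6 / 100.8² = 3.680×10^6 lb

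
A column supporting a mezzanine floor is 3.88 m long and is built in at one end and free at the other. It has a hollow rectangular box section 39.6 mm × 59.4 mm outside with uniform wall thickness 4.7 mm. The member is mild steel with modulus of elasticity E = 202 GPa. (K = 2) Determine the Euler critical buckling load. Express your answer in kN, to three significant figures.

Inner dimensions: h_i = 59.4 − 2×4.7 = 50.00 mm, b_i = 39.6 − 2×4.7 = 30.20 mm
Weak-axis I_min = (h_o·b_o³ − h_i·b_i³)/12 with b_o = 39.6, b_i = 30.20 mm (shorter outer/inner sides).
I_min = (59.4×39.6³ − 50.00×30.20³)/12 = 1.926×10^5 mm⁴
I = 1.926×10^5 mm⁴ = 1.926×10^-7 m⁴
Effective length L_e = K·L = 2 × 3.88 = 7.760 m
P_cr = π²EI / L_e² = π² × 202×10⁹ × 1.926×10^-7 / 7.760² = 6.377×10^3 N

P_cr ≈ 6.38 kN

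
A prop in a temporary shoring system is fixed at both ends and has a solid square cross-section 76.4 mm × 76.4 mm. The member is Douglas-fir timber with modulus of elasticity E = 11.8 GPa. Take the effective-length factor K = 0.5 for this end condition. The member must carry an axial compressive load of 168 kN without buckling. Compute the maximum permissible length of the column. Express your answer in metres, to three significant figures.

L_max ≈ 2.81 m

I = a⁴/12 = 76.4⁴/12 = 2.839×10^6 mm⁴
I = 2.839×10^-6 m⁴
At the buckling limit P_cr = P = 1.680×10^5 N
From P_cr = π²EI/(K·L)²:  L = (1/K)·√(π²EI/P_cr) = (1/0.5)·√(π²×1.18×10^10×2.839×10^-6/1.680×10^5)
L = 2.81 m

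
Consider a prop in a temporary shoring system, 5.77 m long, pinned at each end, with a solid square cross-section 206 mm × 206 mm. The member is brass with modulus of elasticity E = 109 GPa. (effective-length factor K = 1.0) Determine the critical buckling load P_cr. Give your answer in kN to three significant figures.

I = a⁴/12 = 206⁴/12 = 1.501×10^8 mm⁴
I = 1.501×10^8 mm⁴ = 1.501×10^-4 m⁴
Effective length L_e = K·L = 1 × 5.77 = 5.770 m
P_cr = π²EI / L_e² = π² × 109×10⁹ × 1.501×10^-4 / 5.770² = 4.849×10^6 N

P_cr ≈ 4850 kN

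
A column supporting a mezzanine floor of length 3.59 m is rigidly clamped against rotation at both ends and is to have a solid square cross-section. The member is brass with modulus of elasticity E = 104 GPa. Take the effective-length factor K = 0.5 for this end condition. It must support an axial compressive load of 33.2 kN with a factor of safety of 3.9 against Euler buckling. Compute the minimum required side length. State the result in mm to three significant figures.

Required P_cr = n·P = 3.9 × 33.2 = 129.5 kN
L_e = K·L = 0.5 × 3.59 = 1.795 m
Required I = P_cr·L_e²/(π²E) = 1.295×10^5 × 1.795² / (π² × 1.04×10^11) = 4.064×10^-7 m⁴
I_req = 4.064×10^5 mm⁴
Solid square: I = a⁴/12  ⇒  a = (12I)^(1/4) = (12×4.064×10^5)^(1/4) = 47.0 mm

a ≈ 47.0 mm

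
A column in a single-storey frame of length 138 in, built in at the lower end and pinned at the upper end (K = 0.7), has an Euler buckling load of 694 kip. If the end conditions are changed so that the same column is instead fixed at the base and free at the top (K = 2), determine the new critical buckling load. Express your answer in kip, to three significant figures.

P_cr ∝ 1/K², so P_cr,new = P_cr,old × (K_old/K_new)² = 694 × (0.7/2)²
= 694 × 0.1225 = 85.0 kip

P_cr ≈ 85.0 kip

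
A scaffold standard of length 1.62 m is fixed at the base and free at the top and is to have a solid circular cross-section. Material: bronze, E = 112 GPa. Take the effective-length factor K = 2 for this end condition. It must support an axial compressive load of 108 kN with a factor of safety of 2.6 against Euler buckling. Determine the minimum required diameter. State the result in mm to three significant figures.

Required P_cr = n·P = 2.6 × 108 = 280.8 kN
L_e = K·L = 2 × 1.62 = 3.240 m
Required I = P_cr·L_e²/(π²E) = 2.808×10^5 × 3.240² / (π² × 1.12×10^11) = 2.667×10^-6 m⁴
I_req = 2.667×10^6 mm⁴
Solid circle: I = πd⁴/64  ⇒  d = (64I/π)^(1/4) = (64×2.667×10^6/π)^(1/4) = 85.9 mm

d ≈ 85.9 mm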